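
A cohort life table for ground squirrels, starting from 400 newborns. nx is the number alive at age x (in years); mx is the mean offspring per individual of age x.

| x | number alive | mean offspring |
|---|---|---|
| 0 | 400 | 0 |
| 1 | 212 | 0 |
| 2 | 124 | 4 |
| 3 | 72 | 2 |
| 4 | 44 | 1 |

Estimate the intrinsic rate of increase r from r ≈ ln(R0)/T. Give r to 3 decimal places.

lx = nx/n0 = nx/400: 1, 0.53, 0.31, 0.18, 0.11
R0 = Σ lx·mx = 0 + 0 + 1.24 + 0.36 + 0.11 = 1.71
Σ x·lx·mx = 4; T = 4/1.71 = 2.33918…
r ≈ ln(R0)/T = ln(1.71)/2.33918… = 0.22935… → 0.229

0.229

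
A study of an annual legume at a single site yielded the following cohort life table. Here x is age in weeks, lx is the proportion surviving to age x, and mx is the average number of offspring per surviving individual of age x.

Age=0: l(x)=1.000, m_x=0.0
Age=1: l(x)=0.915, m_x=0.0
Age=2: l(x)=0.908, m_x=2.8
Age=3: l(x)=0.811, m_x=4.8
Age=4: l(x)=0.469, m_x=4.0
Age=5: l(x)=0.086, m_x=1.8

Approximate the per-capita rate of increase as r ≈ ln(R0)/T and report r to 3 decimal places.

R0 = Σ lx·mx = 0 + 0 + 2.5424 + 3.8928 + 1.876 + 0.1548 = 8.466
Σ x·lx·mx = 25.0412; T = 25.0412/8.466 = 2.95785…
r ≈ ln(R0)/T = ln(8.466)/2.95785… = 0.72216… → 0.722

0.722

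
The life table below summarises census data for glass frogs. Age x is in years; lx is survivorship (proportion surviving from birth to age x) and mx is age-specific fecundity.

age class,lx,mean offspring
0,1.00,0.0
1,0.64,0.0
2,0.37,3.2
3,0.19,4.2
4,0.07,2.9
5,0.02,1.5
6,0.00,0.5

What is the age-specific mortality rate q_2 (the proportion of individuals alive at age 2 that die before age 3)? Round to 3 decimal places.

0.486

q_2 = (l_2 − l_3) / l_2 = (0.37 − 0.19) / 0.37
     = 0.18 / 0.37 = 0.486486… → 0.486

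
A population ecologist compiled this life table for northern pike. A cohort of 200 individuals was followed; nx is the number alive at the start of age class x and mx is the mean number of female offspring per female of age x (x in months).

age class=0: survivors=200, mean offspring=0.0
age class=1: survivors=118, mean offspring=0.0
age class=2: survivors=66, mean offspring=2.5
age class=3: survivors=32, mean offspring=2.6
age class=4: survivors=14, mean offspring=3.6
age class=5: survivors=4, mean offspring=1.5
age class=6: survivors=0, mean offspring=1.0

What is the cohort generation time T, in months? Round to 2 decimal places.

lx = nx/n0 = nx/200: 1, 0.59, 0.33, 0.16, 0.07, 0.02, 0
lx·mx: 0, 0, 0.825, 0.416, 0.252, 0.03, 0 → R0 = 1.523
x·lx·mx: 0, 0, 1.65, 1.248, 1.008, 0.15, 0 → Σ = 4.056
T = 4.056 / 1.523 = 2.663165… → 2.66

2.66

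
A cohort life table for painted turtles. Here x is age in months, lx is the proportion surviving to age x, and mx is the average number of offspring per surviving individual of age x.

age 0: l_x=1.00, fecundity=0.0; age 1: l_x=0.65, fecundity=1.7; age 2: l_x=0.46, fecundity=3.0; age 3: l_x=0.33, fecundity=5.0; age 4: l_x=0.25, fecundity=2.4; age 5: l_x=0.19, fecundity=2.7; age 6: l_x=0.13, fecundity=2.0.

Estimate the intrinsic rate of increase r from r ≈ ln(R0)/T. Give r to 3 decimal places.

R0 = Σ lx·mx = 0 + 1.105 + 1.38 + 1.65 + 0.6 + 0.513 + 0.26 = 5.508
Σ x·lx·mx = 15.34; T = 15.34/5.508 = 2.78504…
r ≈ ln(R0)/T = ln(5.508)/2.78504… = 0.61263… → 0.613

0.613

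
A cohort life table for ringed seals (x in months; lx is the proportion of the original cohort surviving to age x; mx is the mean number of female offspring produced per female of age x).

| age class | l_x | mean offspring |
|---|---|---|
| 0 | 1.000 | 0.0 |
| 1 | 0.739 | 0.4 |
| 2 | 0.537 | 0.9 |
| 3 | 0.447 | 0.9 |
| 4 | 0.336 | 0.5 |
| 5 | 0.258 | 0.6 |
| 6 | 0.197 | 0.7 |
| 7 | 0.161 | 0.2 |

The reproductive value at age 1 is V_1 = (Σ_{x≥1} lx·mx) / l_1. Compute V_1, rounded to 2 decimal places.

lx·mx for x ≥ 1: 0.2956, 0.4833, 0.4023, 0.168, 0.1548, 0.1379, 0.0322 → sum = 1.6741
V_1 = 1.6741 / l_1 = 1.6741 / 0.739 = 2.265359… → 2.27

2.27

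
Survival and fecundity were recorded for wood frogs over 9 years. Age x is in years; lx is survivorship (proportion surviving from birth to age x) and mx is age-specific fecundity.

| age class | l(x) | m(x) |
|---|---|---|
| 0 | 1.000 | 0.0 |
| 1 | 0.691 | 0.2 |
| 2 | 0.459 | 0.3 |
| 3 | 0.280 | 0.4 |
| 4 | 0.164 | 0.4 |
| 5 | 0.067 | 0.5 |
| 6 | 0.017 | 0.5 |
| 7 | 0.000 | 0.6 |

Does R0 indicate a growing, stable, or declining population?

declining

R0 = Σ lx·mx = 0 + 0.1382 + 0.1377 + 0.112 + 0.0656 + 0.0335 + 0.0085 + 0 = 0.4955
R0 < 1, so the population is declining.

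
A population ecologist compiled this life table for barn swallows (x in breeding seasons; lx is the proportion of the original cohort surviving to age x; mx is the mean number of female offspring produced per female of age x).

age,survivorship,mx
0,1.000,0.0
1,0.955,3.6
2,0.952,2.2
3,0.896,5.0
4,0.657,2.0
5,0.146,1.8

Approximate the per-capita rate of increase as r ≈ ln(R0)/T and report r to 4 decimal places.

R0 = Σ lx·mx = 0 + 3.438 + 2.0944 + 4.48 + 1.314 + 0.2628 = 11.5892
Σ x·lx·mx = 27.6368; T = 27.6368/11.5892 = 2.3847…
r ≈ ln(R0)/T = ln(11.5892)/2.3847… = 1.027412… → 1.0274

1.0274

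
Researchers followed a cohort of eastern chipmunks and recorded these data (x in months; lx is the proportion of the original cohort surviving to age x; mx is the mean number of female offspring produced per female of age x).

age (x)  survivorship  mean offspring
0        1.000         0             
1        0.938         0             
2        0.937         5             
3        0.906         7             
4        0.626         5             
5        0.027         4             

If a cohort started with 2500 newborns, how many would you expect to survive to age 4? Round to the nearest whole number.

Expected survivors = N0 · l_4 = 2500 × 0.626 = 1565 → 1565

1565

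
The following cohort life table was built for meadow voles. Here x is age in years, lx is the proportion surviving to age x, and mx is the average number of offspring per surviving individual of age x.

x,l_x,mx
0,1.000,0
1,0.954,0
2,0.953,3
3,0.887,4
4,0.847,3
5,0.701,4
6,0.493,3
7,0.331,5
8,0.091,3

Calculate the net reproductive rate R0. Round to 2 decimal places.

15.16

lx·mx by age: 0, 0, 2.859, 3.548, 2.541, 2.804, 1.479, 1.655, 0.273
R0 = Σ lx·mx = 15.159 → 15.16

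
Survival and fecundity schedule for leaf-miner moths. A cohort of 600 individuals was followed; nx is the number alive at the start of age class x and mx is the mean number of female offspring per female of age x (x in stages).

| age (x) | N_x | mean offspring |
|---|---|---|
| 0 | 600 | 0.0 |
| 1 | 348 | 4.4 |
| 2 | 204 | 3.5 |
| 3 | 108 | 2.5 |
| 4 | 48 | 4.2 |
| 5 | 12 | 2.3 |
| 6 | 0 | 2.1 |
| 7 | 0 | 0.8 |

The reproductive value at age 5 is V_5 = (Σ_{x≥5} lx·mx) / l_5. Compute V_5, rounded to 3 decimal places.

lx = nx/n0 = nx/600: 1, 0.58, 0.34, 0.18, 0.08, 0.02, 0, 0
lx·mx for x ≥ 5: 0.046, 0, 0 → sum = 0.046
V_5 = 0.046 / l_5 = 0.046 / 0.02 = 2.3 → 2.300

2.300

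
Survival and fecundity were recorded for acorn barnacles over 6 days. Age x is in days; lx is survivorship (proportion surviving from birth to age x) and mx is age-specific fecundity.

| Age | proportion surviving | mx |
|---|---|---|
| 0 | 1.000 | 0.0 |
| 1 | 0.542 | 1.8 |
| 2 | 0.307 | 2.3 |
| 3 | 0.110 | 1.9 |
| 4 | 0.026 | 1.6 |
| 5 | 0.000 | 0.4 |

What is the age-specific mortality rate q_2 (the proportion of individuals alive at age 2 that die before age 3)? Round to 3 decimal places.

q_2 = (l_2 − l_3) / l_2 = (0.307 − 0.11) / 0.307
     = 0.197 / 0.307 = 0.641694… → 0.642

0.642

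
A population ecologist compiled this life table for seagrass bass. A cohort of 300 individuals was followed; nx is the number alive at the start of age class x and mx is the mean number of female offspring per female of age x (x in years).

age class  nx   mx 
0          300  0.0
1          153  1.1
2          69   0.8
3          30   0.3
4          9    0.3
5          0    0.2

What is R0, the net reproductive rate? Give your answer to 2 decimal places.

0.78

lx = nx/n0 = nx/300: 1, 0.51, 0.23, 0.1, 0.03, 0
lx·mx by age: 0, 0.561, 0.184, 0.03, 0.009, 0
R0 = Σ lx·mx = 0.784 → 0.78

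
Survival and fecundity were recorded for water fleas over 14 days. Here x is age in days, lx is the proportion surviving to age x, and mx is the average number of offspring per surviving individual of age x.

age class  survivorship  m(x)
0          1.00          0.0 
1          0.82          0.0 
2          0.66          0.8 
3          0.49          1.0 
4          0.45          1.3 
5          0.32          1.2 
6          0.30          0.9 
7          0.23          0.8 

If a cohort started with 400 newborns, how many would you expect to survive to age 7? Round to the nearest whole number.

Expected survivors = N0 · l_7 = 400 × 0.23 = 92 → 92

92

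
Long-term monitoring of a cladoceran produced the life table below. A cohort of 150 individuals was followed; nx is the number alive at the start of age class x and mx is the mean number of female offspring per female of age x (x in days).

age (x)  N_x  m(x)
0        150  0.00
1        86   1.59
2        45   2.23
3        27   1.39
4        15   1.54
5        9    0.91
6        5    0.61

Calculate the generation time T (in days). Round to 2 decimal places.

lx = nx/n0 = nx/150: 1, 0.57333…, 0.3, 0.18, 0.1, 0.06, 0.03333…
lx·mx: 0, 0.9116…, 0.669, 0.2502, 0.154, 0.0546, 0.020333… → R0 = 2.059733…
x·lx·mx: 0, 0.9116…, 1.338, 0.7506, 0.616, 0.273, 0.122… → Σ = 4.0112…
T = 4.0112… / 2.059733… = 1.947437… → 1.95

1.95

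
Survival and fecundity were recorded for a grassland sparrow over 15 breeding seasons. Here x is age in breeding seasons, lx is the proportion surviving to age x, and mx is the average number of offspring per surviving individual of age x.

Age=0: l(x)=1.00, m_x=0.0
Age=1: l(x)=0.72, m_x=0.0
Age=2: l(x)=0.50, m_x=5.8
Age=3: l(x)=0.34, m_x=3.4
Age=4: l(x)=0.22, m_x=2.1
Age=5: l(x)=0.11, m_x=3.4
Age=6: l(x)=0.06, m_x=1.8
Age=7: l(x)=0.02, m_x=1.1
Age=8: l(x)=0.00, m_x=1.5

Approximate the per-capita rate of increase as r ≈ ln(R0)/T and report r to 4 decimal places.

0.5878

R0 = Σ lx·mx = 0 + 0 + 2.9 + 1.156 + 0.462 + 0.374 + 0.108 + 0.022 + 0 = 5.022
Σ x·lx·mx = 13.788; T = 13.788/5.022 = 2.74552…
r ≈ ln(R0)/T = ln(5.022)/2.74552… = 0.587804… → 0.5878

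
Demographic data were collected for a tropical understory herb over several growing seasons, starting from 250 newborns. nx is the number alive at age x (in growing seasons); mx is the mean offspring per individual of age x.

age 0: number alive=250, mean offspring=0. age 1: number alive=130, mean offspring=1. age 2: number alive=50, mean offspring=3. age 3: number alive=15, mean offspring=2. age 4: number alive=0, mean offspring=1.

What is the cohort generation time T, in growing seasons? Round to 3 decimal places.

1.677

lx = nx/n0 = nx/250: 1, 0.52, 0.2, 0.06, 0
lx·mx: 0, 0.52, 0.6, 0.12, 0 → R0 = 1.24
x·lx·mx: 0, 0.52, 1.2, 0.36, 0 → Σ = 2.08
T = 2.08 / 1.24 = 1.677419… → 1.677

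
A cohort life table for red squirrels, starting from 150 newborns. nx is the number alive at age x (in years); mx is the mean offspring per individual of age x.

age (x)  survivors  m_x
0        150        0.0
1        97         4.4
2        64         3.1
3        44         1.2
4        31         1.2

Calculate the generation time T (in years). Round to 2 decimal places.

1.58

lx = nx/n0 = nx/150: 1, 0.64667…, 0.42667…, 0.29333…, 0.20667…
lx·mx: 0, 2.845333…, 1.322667…, 0.352…, 0.248… → R0 = 4.768…
x·lx·mx: 0, 2.845333…, 2.645333…, 1.056…, 0.992… → Σ = 7.538667…
T = 7.538667… / 4.768… = 1.581096… → 1.58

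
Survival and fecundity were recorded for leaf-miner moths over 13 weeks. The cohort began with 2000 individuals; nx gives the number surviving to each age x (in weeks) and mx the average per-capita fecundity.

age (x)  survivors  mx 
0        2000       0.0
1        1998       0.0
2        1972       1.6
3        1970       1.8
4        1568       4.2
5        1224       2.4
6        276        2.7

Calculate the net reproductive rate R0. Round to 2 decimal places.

lx = nx/n0 = nx/2000: 1, 0.999, 0.986, 0.985, 0.784, 0.612, 0.138
lx·mx by age: 0, 0, 1.5776, 1.773, 3.2928, 1.4688, 0.3726
R0 = Σ lx·mx = 8.4848 → 8.48

8.48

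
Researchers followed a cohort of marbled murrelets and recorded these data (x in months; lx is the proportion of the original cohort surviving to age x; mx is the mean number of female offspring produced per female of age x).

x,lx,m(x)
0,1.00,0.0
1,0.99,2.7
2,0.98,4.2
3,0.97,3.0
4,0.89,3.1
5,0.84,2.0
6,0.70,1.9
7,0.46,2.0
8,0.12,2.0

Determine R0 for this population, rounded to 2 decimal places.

lx·mx by age: 0, 2.673, 4.116, 2.91, 2.759, 1.68, 1.33, 0.92, 0.24
R0 = Σ lx·mx = 16.628 → 16.63

16.63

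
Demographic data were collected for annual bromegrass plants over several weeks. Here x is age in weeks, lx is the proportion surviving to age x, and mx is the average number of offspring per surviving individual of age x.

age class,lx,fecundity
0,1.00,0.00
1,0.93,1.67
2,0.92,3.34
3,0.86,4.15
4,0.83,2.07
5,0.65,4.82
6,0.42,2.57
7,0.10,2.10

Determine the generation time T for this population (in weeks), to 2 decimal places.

3.41

lx·mx: 0, 1.5531, 3.0728, 3.569, 1.7181, 3.133, 1.0794, 0.21 → R0 = 14.3354
x·lx·mx: 0, 1.5531, 6.1456, 10.707, 6.8724, 15.665, 6.4764, 1.47 → Σ = 48.8895
T = 48.8895 / 14.3354 = 3.410404… → 3.41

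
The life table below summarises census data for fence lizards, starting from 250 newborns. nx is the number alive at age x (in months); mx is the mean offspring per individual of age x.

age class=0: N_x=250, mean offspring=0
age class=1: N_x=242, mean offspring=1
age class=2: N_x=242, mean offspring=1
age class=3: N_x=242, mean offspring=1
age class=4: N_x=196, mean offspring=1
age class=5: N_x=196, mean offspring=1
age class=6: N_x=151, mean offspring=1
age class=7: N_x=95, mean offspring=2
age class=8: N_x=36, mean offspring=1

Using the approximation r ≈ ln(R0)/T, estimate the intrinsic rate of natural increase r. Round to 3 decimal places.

0.466

lx = nx/n0 = nx/250: 1, 0.968, 0.968, 0.968, 0.784, 0.784, 0.604, 0.38, 0.144
R0 = Σ lx·mx = 0 + 0.968 + 0.968 + 0.968 + 0.784 + 0.784 + 0.604 + 0.76 + 0.144 = 5.98
Σ x·lx·mx = 22.96; T = 22.96/5.98 = 3.83946…
r ≈ ln(R0)/T = ln(5.98)/3.83946… = 0.4658… → 0.466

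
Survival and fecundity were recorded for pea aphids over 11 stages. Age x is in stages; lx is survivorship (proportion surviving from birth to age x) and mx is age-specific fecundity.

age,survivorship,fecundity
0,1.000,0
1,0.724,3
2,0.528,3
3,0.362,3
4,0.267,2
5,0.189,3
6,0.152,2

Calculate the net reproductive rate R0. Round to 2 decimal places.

6.25

lx·mx by age: 0, 2.172, 1.584, 1.086, 0.534, 0.567, 0.304
R0 = Σ lx·mx = 6.247 → 6.25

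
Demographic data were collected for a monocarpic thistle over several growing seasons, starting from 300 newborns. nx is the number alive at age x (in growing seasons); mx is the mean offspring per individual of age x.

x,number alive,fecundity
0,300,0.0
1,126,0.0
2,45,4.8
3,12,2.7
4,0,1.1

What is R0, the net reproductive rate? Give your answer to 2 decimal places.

0.83

lx = nx/n0 = nx/300: 1, 0.42, 0.15, 0.04, 0
lx·mx by age: 0, 0, 0.72, 0.108, 0
R0 = Σ lx·mx = 0.828 → 0.83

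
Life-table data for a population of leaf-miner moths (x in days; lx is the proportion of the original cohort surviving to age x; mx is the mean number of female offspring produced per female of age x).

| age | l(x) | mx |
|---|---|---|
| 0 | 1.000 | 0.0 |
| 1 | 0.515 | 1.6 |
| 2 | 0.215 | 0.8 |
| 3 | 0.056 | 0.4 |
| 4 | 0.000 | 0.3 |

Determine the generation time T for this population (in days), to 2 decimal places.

lx·mx: 0, 0.824, 0.172, 0.0224, 0 → R0 = 1.0184
x·lx·mx: 0, 0.824, 0.344, 0.0672, 0 → Σ = 1.2352
T = 1.2352 / 1.0184 = 1.212883… → 1.21

1.21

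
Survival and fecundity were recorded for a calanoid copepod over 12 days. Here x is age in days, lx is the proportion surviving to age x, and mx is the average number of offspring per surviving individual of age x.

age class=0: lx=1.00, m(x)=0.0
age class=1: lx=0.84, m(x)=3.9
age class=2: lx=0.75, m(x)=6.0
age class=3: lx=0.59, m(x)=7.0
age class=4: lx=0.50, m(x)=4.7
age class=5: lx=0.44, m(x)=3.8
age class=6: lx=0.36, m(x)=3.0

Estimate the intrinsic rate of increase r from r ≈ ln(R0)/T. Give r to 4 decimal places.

0.9855

R0 = Σ lx·mx = 0 + 3.276 + 4.5 + 4.13 + 2.35 + 1.672 + 1.08 = 17.008
Σ x·lx·mx = 48.906; T = 48.906/17.008 = 2.87547…
r ≈ ln(R0)/T = ln(17.008)/2.87547… = 0.985468… → 0.9855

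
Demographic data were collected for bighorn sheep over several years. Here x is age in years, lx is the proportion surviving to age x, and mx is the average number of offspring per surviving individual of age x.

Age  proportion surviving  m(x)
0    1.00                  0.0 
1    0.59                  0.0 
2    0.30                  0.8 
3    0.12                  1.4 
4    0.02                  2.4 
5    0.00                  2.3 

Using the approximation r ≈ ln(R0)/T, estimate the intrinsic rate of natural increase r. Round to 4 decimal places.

R0 = Σ lx·mx = 0 + 0 + 0.24 + 0.168 + 0.048 + 0 = 0.456
Σ x·lx·mx = 1.176; T = 1.176/0.456 = 2.57895…
r ≈ ln(R0)/T = ln(0.456)/2.57895… = -0.30449… → -0.3045

-0.3045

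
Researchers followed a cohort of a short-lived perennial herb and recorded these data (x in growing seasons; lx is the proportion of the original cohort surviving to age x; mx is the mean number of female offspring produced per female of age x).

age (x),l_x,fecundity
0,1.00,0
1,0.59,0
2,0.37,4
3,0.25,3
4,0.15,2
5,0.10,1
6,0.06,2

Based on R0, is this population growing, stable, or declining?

growing

R0 = Σ lx·mx = 0 + 0 + 1.48 + 0.75 + 0.3 + 0.1 + 0.12 = 2.75
R0 > 1, so the population is growing.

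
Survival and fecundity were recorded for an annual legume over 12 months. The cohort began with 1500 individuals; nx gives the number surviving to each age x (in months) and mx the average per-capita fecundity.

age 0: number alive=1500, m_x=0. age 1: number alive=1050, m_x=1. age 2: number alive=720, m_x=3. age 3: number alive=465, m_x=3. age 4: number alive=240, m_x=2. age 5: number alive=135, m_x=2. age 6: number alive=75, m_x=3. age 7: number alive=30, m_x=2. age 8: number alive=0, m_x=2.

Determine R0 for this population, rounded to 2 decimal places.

3.76

lx = nx/n0 = nx/1500: 1, 0.7, 0.48, 0.31, 0.16, 0.09, 0.05, 0.02, 0
lx·mx by age: 0, 0.7, 1.44, 0.93, 0.32, 0.18, 0.15, 0.04, 0
R0 = Σ lx·mx = 3.76 → 3.76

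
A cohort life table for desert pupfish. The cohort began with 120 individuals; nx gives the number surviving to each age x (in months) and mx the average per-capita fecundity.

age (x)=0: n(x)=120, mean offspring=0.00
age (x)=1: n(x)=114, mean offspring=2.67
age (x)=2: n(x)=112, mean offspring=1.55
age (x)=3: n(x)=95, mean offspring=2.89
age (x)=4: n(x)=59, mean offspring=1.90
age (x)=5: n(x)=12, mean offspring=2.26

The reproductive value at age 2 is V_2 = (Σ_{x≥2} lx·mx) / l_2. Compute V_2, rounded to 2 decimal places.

lx = nx/n0 = nx/120: 1, 0.95, 0.93333…, 0.79167…, 0.49167…, 0.1
lx·mx for x ≥ 2: 1.446667…, 2.287917…, 0.934167…, 0.226 → sum = 4.89475…
V_2 = 4.89475… / l_2 = 4.89475… / 0.933333… = 5.244375… → 5.24

5.24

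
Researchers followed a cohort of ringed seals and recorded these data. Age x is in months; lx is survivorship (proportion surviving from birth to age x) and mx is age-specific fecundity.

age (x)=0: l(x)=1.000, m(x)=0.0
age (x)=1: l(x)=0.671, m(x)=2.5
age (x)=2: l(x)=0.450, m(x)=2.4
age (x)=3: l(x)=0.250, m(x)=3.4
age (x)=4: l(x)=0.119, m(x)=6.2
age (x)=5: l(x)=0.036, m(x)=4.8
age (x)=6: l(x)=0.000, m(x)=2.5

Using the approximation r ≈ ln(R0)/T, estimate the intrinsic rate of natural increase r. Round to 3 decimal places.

R0 = Σ lx·mx = 0 + 1.6775 + 1.08 + 0.85 + 0.7378 + 0.1728 + 0 = 4.5181
Σ x·lx·mx = 10.2027; T = 10.2027/4.5181 = 2.25818…
r ≈ ln(R0)/T = ln(4.5181)/2.25818… = 0.66783… → 0.668

0.668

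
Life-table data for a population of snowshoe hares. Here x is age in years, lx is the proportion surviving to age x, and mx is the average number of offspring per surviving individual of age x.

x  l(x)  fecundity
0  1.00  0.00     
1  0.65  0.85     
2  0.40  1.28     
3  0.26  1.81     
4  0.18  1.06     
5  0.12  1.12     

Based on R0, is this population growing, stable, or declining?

growing

R0 = Σ lx·mx = 0 + 0.5525 + 0.512 + 0.4706 + 0.1908 + 0.1344 = 1.8603
R0 > 1, so the population is growing.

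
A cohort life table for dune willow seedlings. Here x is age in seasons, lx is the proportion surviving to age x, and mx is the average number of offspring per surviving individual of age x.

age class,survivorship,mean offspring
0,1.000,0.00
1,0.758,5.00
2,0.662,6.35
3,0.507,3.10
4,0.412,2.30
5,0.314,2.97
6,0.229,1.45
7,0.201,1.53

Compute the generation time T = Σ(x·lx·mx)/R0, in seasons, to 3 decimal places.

2.442

lx·mx: 0, 3.79, 4.2037, 1.5717, 0.9476, 0.93258, 0.33205, 0.30753 → R0 = 12.08516
x·lx·mx: 0, 3.79, 8.4074, 4.7151, 3.7904, 4.6629, 1.9923, 2.15271 → Σ = 29.51081
T = 29.51081 / 12.08516 = 2.441905… → 2.442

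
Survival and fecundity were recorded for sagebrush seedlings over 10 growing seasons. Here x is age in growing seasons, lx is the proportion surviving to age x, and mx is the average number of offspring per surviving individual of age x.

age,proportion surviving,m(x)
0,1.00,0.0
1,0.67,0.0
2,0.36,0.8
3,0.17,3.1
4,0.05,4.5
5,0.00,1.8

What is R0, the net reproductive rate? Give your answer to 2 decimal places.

lx·mx by age: 0, 0, 0.288, 0.527, 0.225, 0
R0 = Σ lx·mx = 1.04 → 1.04

1.04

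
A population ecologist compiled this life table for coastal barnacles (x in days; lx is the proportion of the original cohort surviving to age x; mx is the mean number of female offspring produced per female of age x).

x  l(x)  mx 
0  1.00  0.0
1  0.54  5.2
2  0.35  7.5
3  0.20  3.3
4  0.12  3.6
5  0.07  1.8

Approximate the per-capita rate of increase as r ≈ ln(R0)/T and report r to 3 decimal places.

1.017

R0 = Σ lx·mx = 0 + 2.808 + 2.625 + 0.66 + 0.432 + 0.126 = 6.651
Σ x·lx·mx = 12.396; T = 12.396/6.651 = 1.86378…
r ≈ ln(R0)/T = ln(6.651)/1.86378… = 1.01663… → 1.017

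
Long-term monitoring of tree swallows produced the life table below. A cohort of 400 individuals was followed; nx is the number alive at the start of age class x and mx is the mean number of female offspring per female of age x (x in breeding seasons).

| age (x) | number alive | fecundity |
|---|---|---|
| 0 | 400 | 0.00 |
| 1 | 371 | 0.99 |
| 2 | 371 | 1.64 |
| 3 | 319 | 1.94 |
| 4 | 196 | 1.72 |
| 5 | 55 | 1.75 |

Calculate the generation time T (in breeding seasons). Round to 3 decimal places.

lx = nx/n0 = nx/400: 1, 0.9275, 0.9275, 0.7975, 0.49, 0.1375
lx·mx: 0, 0.918225, 1.5211, 1.54715, 0.8428, 0.240625 → R0 = 5.0699
x·lx·mx: 0, 0.918225, 3.0422, 4.64145, 3.3712, 1.203125 → Σ = 13.1762
T = 13.1762 / 5.0699 = 2.598907… → 2.599

2.599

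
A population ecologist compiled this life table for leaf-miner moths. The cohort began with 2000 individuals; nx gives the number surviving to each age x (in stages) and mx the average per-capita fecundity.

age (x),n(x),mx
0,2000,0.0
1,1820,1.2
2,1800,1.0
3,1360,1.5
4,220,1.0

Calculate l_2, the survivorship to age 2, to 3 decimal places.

0.900

l_2 = n_2/n_0 = 1800/2000 = 0.9 → 0.900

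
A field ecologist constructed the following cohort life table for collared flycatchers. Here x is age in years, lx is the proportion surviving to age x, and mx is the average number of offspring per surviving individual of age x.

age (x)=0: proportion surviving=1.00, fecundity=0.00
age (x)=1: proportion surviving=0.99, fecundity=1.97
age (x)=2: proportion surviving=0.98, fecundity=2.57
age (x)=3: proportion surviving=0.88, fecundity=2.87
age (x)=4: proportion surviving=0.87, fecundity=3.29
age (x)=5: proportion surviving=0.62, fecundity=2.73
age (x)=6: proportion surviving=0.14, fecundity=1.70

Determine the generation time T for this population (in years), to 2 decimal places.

lx·mx: 0, 1.9503, 2.5186, 2.5256, 2.8623, 1.6926, 0.238 → R0 = 11.7874
x·lx·mx: 0, 1.9503, 5.0372, 7.5768, 11.4492, 8.463, 1.428 → Σ = 35.9045
T = 35.9045 / 11.7874 = 3.046007… → 3.05

3.05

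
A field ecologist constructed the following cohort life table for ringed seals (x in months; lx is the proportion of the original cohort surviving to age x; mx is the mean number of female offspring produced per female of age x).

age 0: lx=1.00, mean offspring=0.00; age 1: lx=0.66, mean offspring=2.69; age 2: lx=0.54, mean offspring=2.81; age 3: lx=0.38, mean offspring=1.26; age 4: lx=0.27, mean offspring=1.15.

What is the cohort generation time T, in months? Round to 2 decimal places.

lx·mx: 0, 1.7754, 1.5174, 0.4788, 0.3105 → R0 = 4.0821
x·lx·mx: 0, 1.7754, 3.0348, 1.4364, 1.242 → Σ = 7.4886
T = 7.4886 / 4.0821 = 1.834497… → 1.83

1.83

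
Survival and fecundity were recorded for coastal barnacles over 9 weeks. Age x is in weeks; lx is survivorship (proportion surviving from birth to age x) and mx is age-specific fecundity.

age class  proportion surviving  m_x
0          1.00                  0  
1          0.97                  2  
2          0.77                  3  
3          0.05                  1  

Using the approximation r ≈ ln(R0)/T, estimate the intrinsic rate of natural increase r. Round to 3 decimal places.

R0 = Σ lx·mx = 0 + 1.94 + 2.31 + 0.05 = 4.3
Σ x·lx·mx = 6.71; T = 6.71/4.3 = 1.56047…
r ≈ ln(R0)/T = ln(4.3)/1.56047… = 0.93473… → 0.935

0.935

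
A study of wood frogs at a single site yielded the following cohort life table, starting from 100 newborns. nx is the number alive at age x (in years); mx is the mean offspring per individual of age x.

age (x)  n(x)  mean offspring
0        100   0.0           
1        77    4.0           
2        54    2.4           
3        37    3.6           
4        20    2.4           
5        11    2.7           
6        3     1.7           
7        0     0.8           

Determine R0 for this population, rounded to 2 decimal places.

lx = nx/n0 = nx/100: 1, 0.77, 0.54, 0.37, 0.2, 0.11, 0.03, 0
lx·mx by age: 0, 3.08, 1.296, 1.332, 0.48, 0.297, 0.051, 0
R0 = Σ lx·mx = 6.536 → 6.54

6.54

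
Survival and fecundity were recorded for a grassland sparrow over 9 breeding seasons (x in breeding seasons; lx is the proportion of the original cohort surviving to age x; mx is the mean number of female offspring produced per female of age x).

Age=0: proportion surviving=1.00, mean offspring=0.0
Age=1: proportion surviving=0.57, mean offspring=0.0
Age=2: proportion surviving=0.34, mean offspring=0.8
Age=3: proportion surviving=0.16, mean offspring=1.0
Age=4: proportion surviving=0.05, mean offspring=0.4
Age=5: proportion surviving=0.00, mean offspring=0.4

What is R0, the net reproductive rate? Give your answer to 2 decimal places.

lx·mx by age: 0, 0, 0.272, 0.16, 0.02, 0
R0 = Σ lx·mx = 0.452 → 0.45

0.45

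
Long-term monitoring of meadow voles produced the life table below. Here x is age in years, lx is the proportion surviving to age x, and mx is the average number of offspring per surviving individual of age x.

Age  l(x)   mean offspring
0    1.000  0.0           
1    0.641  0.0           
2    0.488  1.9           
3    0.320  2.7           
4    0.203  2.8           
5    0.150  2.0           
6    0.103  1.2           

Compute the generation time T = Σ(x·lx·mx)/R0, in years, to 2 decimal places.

3.22

lx·mx: 0, 0, 0.9272, 0.864, 0.5684, 0.3, 0.1236 → R0 = 2.7832
x·lx·mx: 0, 0, 1.8544, 2.592, 2.2736, 1.5, 0.7416 → Σ = 8.9616
T = 8.9616 / 2.7832 = 3.219891… → 3.22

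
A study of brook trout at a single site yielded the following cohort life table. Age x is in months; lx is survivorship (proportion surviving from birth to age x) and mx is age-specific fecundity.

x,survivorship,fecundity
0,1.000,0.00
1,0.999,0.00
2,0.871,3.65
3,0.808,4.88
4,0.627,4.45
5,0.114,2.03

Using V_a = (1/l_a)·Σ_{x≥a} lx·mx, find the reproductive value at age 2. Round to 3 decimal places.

11.646

lx·mx for x ≥ 2: 3.17915, 3.94304, 2.79015, 0.23142 → sum = 10.14376
V_2 = 10.14376 / l_2 = 10.14376 / 0.871 = 11.646108… → 11.646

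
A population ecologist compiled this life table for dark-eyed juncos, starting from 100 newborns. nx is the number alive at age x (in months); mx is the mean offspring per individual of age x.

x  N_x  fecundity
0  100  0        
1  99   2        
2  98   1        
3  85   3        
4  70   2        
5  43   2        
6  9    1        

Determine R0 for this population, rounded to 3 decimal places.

lx = nx/n0 = nx/100: 1, 0.99, 0.98, 0.85, 0.7, 0.43, 0.09
lx·mx by age: 0, 1.98, 0.98, 2.55, 1.4, 0.86, 0.09
R0 = Σ lx·mx = 7.86 → 7.860

7.860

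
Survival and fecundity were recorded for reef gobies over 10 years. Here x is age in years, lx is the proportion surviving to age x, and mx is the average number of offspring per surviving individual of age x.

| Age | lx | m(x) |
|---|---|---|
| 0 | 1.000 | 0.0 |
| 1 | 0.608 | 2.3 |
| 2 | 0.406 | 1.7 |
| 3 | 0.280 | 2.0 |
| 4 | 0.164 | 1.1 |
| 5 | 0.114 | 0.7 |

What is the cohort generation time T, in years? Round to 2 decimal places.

1.92

lx·mx: 0, 1.3984, 0.6902, 0.56, 0.1804, 0.0798 → R0 = 2.9088
x·lx·mx: 0, 1.3984, 1.3804, 1.68, 0.7216, 0.399 → Σ = 5.5794
T = 5.5794 / 2.9088 = 1.918111… → 1.92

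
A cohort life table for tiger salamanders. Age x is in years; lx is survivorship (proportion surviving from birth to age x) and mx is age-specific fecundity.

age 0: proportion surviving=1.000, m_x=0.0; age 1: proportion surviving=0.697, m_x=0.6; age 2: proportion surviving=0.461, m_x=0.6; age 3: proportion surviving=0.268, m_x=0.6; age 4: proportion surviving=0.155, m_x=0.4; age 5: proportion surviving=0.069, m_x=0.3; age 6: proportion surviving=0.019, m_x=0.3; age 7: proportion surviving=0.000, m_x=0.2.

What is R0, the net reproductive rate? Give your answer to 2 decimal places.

0.94

lx·mx by age: 0, 0.4182, 0.2766, 0.1608, 0.062, 0.0207, 0.0057, 0
R0 = Σ lx·mx = 0.944 → 0.94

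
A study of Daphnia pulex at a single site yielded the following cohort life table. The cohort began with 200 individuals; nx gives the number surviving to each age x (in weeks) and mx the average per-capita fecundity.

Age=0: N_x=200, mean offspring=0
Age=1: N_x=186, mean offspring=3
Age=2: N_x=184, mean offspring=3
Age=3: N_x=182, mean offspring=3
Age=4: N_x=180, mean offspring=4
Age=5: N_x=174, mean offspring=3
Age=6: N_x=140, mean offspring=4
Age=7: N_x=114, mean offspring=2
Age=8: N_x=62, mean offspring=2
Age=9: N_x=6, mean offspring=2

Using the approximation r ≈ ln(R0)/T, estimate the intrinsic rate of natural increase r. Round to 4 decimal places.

lx = nx/n0 = nx/200: 1, 0.93, 0.92, 0.91, 0.9, 0.87, 0.7, 0.57, 0.31, 0.03
R0 = Σ lx·mx = 0 + 2.79 + 2.76 + 2.73 + 3.6 + 2.61 + 2.8 + 1.14 + 0.62 + 0.06 = 19.11
Σ x·lx·mx = 74.23; T = 74.23/19.11 = 3.88435…
r ≈ ln(R0)/T = ln(19.11)/3.88435… = 0.759512… → 0.7595

0.7595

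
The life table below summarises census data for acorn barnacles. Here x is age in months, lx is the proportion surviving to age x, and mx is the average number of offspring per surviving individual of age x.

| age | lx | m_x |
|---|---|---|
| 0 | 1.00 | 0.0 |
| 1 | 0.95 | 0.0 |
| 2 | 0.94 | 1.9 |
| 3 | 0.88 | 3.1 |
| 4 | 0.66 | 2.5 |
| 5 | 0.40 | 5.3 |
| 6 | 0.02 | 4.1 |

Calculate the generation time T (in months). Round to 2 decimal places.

lx·mx: 0, 0, 1.786, 2.728, 1.65, 2.12, 0.082 → R0 = 8.366
x·lx·mx: 0, 0, 3.572, 8.184, 6.6, 10.6, 0.492 → Σ = 29.448
T = 29.448 / 8.366 = 3.519962… → 3.52

3.52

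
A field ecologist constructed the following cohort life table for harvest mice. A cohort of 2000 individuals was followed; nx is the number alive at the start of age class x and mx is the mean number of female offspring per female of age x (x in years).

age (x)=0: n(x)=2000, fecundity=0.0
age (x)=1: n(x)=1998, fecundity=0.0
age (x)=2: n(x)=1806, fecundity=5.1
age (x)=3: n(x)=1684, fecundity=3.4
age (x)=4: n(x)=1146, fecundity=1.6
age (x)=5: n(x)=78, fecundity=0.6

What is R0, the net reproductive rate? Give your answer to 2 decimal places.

lx = nx/n0 = nx/2000: 1, 0.999, 0.903, 0.842, 0.573, 0.039
lx·mx by age: 0, 0, 4.6053, 2.8628, 0.9168, 0.0234
R0 = Σ lx·mx = 8.4083 → 8.41

8.41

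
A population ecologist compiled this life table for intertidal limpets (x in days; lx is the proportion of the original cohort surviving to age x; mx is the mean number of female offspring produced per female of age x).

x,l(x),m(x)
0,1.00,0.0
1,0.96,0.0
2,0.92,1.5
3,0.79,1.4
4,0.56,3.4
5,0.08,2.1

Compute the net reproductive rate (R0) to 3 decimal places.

lx·mx by age: 0, 0, 1.38, 1.106, 1.904, 0.168
R0 = Σ lx·mx = 4.558 → 4.558

4.558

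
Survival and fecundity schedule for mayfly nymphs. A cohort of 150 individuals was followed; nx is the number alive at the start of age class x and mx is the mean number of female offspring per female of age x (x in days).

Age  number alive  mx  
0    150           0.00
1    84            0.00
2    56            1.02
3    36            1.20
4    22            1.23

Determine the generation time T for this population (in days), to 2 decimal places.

lx = nx/n0 = nx/150: 1, 0.56, 0.37333…, 0.24, 0.14667…
lx·mx: 0, 0, 0.3808…, 0.288, 0.1804… → R0 = 0.8492…
x·lx·mx: 0, 0, 0.7616…, 0.864, 0.7216… → Σ = 2.3472…
T = 2.3472… / 0.8492… = 2.764013… → 2.76

2.76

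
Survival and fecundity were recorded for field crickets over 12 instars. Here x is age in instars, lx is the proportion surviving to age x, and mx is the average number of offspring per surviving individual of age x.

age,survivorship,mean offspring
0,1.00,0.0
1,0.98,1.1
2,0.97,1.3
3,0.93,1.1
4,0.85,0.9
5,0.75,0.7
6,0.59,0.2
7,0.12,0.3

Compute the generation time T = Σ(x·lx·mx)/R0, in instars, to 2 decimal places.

lx·mx: 0, 1.078, 1.261, 1.023, 0.765, 0.525, 0.118, 0.036 → R0 = 4.806
x·lx·mx: 0, 1.078, 2.522, 3.069, 3.06, 2.625, 0.708, 0.252 → Σ = 13.314
T = 13.314 / 4.806 = 2.770287… → 2.77

2.77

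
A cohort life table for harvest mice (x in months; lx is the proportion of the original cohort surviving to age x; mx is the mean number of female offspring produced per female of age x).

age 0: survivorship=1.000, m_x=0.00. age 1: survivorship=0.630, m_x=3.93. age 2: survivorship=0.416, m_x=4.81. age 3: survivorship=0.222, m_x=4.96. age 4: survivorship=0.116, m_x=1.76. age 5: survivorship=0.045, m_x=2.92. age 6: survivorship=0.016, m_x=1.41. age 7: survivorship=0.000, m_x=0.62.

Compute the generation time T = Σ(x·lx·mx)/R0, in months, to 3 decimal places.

lx·mx: 0, 2.4759, 2.00096, 1.10112, 0.20416, 0.1314, 0.02256, 0 → R0 = 5.9361
x·lx·mx: 0, 2.4759, 4.00192, 3.30336, 0.81664, 0.657, 0.13536, 0 → Σ = 11.39018
T = 11.39018 / 5.9361 = 1.918799… → 1.919

1.919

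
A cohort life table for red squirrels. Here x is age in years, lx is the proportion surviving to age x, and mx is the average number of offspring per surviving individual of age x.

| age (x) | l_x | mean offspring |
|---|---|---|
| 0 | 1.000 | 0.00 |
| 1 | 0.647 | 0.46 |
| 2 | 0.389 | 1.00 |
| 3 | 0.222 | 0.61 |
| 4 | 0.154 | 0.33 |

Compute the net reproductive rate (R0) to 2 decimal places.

lx·mx by age: 0, 0.29762, 0.389, 0.13542, 0.05082
R0 = Σ lx·mx = 0.87286 → 0.87

0.87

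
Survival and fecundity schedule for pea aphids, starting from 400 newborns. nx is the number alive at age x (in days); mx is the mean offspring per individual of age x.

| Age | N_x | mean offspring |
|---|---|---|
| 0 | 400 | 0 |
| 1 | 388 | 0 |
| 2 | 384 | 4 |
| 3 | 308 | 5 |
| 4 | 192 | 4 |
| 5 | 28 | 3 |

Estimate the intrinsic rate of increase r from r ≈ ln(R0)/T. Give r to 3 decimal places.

0.802

lx = nx/n0 = nx/400: 1, 0.97, 0.96, 0.77, 0.48, 0.07
R0 = Σ lx·mx = 0 + 0 + 3.84 + 3.85 + 1.92 + 0.21 = 9.82
Σ x·lx·mx = 27.96; T = 27.96/9.82 = 2.84725…
r ≈ ln(R0)/T = ln(9.82)/2.84725… = 0.80233… → 0.802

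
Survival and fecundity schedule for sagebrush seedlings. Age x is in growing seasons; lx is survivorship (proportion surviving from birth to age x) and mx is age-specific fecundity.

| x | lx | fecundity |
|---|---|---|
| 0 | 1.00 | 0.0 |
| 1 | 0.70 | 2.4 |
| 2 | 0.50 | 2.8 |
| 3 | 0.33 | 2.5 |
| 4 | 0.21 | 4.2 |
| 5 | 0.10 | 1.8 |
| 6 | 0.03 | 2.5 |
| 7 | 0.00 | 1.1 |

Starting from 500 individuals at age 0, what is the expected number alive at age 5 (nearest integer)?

50

Expected survivors = N0 · l_5 = 500 × 0.10 = 50 → 50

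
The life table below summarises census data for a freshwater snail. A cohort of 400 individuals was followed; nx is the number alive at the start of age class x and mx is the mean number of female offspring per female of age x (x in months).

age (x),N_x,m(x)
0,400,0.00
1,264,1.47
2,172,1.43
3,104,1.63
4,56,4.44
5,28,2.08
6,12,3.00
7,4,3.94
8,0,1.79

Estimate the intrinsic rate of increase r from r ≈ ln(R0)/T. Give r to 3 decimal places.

0.413

lx = nx/n0 = nx/400: 1, 0.66, 0.43, 0.26, 0.14, 0.07, 0.03, 0.01, 0
R0 = Σ lx·mx = 0 + 0.9702 + 0.6149 + 0.4238 + 0.6216 + 0.1456 + 0.09 + 0.0394 + 0 = 2.9055
Σ x·lx·mx = 7.5016; T = 7.5016/2.9055 = 2.58186…
r ≈ ln(R0)/T = ln(2.9055)/2.58186… = 0.41311… → 0.413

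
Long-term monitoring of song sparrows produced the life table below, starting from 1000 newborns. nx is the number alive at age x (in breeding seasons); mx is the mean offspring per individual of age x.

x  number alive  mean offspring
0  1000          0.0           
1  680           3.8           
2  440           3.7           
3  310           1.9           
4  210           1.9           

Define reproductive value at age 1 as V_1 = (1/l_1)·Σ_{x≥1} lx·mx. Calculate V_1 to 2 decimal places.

7.65

lx = nx/n0 = nx/1000: 1, 0.68, 0.44, 0.31, 0.21
lx·mx for x ≥ 1: 2.584, 1.628, 0.589, 0.399 → sum = 5.2
V_1 = 5.2 / l_1 = 5.2 / 0.68 = 7.647059… → 7.65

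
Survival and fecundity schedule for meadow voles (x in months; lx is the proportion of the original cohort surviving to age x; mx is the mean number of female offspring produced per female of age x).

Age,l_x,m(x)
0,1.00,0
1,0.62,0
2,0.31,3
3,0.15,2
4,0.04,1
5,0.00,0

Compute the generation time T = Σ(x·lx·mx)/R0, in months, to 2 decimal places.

2.30

lx·mx: 0, 0, 0.93, 0.3, 0.04, 0 → R0 = 1.27
x·lx·mx: 0, 0, 1.86, 0.9, 0.16, 0 → Σ = 2.92
T = 2.92 / 1.27 = 2.299213… → 2.30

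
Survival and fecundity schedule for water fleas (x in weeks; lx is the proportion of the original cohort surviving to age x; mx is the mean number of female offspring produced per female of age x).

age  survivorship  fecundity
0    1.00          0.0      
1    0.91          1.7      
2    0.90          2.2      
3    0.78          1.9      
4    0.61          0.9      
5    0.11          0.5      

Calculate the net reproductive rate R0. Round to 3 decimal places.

5.613

lx·mx by age: 0, 1.547, 1.98, 1.482, 0.549, 0.055
R0 = Σ lx·mx = 5.613 → 5.613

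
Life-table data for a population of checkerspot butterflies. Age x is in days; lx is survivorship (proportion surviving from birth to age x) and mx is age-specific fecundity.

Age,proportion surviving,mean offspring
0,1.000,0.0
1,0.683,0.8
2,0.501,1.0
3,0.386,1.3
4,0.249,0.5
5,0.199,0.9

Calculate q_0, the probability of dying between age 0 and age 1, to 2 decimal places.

q_0 = (l_0 − l_1) / l_0 = (1 − 0.683) / 1
     = 0.317 / 1 = 0.317 → 0.32

0.32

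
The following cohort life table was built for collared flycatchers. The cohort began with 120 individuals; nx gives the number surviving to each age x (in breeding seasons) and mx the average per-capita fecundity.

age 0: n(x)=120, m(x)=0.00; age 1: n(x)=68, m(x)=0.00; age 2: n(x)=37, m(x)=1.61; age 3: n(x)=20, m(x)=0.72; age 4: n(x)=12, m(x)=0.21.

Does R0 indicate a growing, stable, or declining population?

declining

lx = nx/n0 = nx/120: 1, 0.56667…, 0.30833…, 0.16667…, 0.1
R0 = Σ lx·mx = 0 + 0 + 0.496417… + 0.12… + 0.021 = 0.637417…
R0 < 1, so the population is declining.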